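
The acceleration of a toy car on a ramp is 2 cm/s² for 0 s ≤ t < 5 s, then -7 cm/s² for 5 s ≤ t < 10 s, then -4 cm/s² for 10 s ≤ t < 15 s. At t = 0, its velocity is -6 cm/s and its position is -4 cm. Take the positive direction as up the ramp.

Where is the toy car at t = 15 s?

-281.5 cm

On each constant-a segment, Δv = aΔt and Δx = v₀Δt + ½aΔt²; chain segment to segment.
0–5 s: v starts -6 cm/s; Δx = -6·5 + ½·2·5² = -5 cm; v ends 4 cm/s.
5–10 s: v starts 4 cm/s; Δx = 4·5 + ½·-7·5² = -67.5 cm; v ends -31 cm/s.
10–15 s: v starts -31 cm/s; Δx = -31·5 + ½·-4·5² = -205 cm; v ends -51 cm/s.
x(15) = -4 + Σ Δx = -281.5 cm.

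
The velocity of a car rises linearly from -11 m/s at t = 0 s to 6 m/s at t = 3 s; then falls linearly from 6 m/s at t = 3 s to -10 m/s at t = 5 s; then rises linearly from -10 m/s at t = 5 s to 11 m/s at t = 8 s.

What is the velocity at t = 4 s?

-2 m/s

On 3–5 s the graph is linear from 6 to -10 m/s: v(4) = 6 + (-10 − 6)·(4 − 3)/(5 − 3) = -2 m/s.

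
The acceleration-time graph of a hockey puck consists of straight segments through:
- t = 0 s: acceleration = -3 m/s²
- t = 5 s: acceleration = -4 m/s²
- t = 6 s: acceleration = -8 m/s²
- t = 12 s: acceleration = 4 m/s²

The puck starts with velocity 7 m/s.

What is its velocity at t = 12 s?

-28.5 m/s

Δv equals the area under the a-t graph; then v = v₀ + Δv.
0–5 s: ½(-3 + -4)(5) = -17.5 m/s
5–6 s: ½(-4 + -8)(1) = -6 m/s
6–12 s: ½(-8 + 4)(6) = -12 m/s
Δv = -35.5 m/s, so v(12) = 7 + (-35.5) = -28.5 m/s.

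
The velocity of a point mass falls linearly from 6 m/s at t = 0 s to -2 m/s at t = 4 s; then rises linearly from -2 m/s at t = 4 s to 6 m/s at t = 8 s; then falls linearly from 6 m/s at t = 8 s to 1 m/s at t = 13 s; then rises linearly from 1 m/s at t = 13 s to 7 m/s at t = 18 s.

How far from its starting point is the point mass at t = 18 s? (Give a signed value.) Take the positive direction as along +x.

Net displacement equals the area under the velocity-time graph (areas below the axis count negative).
0–4 s: ½(6 + -2)(4) = 8 m
4–8 s: ½(-2 + 6)(4) = 8 m
8–13 s: ½(6 + 1)(5) = 17.5 m
13–18 s: ½(1 + 7)(5) = 20 m
Net displacement = 53.5 m

53.5 m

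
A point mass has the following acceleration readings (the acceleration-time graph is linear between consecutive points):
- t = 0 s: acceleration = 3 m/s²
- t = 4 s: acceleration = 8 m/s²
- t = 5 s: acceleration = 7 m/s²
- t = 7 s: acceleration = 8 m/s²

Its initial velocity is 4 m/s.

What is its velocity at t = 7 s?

48.5 m/s

Δv equals the area under the a-t graph; then v = v₀ + Δv.
0–4 s: ½(3 + 8)(4) = 22 m/s
4–5 s: ½(8 + 7)(1) = 7.5 m/s
5–7 s: ½(7 + 8)(2) = 15 m/s
Δv = 44.5 m/s, so v(7) = 4 + (44.5) = 48.5 m/s.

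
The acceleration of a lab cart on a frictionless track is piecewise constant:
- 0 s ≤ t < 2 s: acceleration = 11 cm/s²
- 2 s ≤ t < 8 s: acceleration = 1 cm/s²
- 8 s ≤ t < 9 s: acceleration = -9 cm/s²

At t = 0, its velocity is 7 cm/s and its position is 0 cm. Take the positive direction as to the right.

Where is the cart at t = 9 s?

On each constant-a segment, Δv = aΔt and Δx = v₀Δt + ½aΔt²; chain segment to segment.
0–2 s: v starts 7 cm/s; Δx = 7·2 + ½·11·2² = 36 cm; v ends 29 cm/s.
2–8 s: v starts 29 cm/s; Δx = 29·6 + ½·1·6² = 192 cm; v ends 35 cm/s.
8–9 s: v starts 35 cm/s; Δx = 35·1 + ½·-9·1² = 30.5 cm; v ends 26 cm/s.
x(9) = 0 + Σ Δx = 258.5 cm.

258.5 cm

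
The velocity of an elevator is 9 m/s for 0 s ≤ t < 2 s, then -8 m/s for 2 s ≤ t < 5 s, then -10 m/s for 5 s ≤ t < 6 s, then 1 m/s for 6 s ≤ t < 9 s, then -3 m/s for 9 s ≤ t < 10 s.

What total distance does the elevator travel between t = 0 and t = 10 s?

58 m

Total distance travelled is ∫|v| dt — sum the magnitudes of each area piece.
0–2 s: |9| × 2 = 18 m
2–5 s: |-8| × 3 = 24 m
5–6 s: |-10| × 1 = 10 m
6–9 s: |1| × 3 = 3 m
9–10 s: |-3| × 1 = 3 m
Total distance = 58 m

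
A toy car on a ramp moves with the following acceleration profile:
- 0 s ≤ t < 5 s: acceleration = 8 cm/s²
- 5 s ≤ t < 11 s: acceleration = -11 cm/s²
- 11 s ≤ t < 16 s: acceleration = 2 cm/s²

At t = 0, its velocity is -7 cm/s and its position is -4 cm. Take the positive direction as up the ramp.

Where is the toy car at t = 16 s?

On each constant-a segment, Δv = aΔt and Δx = v₀Δt + ½aΔt²; chain segment to segment.
0–5 s: v starts -7 cm/s; Δx = -7·5 + ½·8·5² = 65 cm; v ends 33 cm/s.
5–11 s: v starts 33 cm/s; Δx = 33·6 + ½·-11·6² = 0 cm; v ends -33 cm/s.
11–16 s: v starts -33 cm/s; Δx = -33·5 + ½·2·5² = -140 cm; v ends -23 cm/s.
x(16) = -4 + Σ Δx = -79 cm.

-79 cm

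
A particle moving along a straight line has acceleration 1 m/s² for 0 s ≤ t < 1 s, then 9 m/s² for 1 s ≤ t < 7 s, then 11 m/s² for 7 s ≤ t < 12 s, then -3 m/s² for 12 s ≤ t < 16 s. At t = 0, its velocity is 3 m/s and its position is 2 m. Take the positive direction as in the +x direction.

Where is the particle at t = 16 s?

On each constant-a segment, Δv = aΔt and Δx = v₀Δt + ½aΔt²; chain segment to segment.
0–1 s: v starts 3 m/s; Δx = 3·1 + ½·1·1² = 3.5 m; v ends 4 m/s.
1–7 s: v starts 4 m/s; Δx = 4·6 + ½·9·6² = 186 m; v ends 58 m/s.
7–12 s: v starts 58 m/s; Δx = 58·5 + ½·11·5² = 427.5 m; v ends 113 m/s.
12–16 s: v starts 113 m/s; Δx = 113·4 + ½·-3·4² = 428 m; v ends 101 m/s.
x(16) = 2 + Σ Δx = 1047 m.

1047 m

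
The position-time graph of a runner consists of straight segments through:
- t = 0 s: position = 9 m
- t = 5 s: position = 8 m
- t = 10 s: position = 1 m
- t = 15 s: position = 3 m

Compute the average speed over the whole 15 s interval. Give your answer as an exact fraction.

2/3 m/s

Average speed = (total path length)/(elapsed time); on a piecewise-linear x-t graph the path length is Σ|Δx|.
0–5 s: |Δx| = |8 − 9| = 1 m
5–10 s: |Δx| = |1 − 8| = 7 m
10–15 s: |Δx| = |3 − 1| = 2 m
Total path = 10 m; average speed = 10/15 = 2/3 m/s.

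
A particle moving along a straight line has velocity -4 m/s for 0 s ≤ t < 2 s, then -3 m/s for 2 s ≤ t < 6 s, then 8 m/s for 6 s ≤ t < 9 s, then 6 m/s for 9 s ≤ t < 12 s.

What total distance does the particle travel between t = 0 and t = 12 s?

Total distance travelled is ∫|v| dt — sum the magnitudes of each area piece.
0–2 s: |-4| × 2 = 8 m
2–6 s: |-3| × 4 = 12 m
6–9 s: |8| × 3 = 24 m
9–12 s: |6| × 3 = 18 m
Total distance = 62 m

62 m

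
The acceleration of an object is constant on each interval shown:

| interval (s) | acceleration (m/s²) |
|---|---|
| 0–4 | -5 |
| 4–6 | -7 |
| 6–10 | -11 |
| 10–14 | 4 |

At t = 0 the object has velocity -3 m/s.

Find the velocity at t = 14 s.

Δv equals the area under the a-t graph; then v = v₀ + Δv.
0–4 s: -5 × 4 = -20 m/s
4–6 s: -7 × 2 = -14 m/s
6–10 s: -11 × 4 = -44 m/s
10–14 s: 4 × 4 = 16 m/s
Δv = -62 m/s, so v(14) = -3 + (-62) = -65 m/s.

-65 m/s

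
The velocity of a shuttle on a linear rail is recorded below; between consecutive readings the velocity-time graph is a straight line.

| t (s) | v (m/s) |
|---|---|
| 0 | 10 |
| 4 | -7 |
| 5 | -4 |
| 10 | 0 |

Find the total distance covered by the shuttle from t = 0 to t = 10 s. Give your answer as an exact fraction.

1123/34 m

Distance (not displacement) is the total path length: add the absolute areas under v-t.
0–4 s: v = 0 at t = 40/17 s; triangle areas 200/17 + 98/17 = 298/17 m
4–5 s: |½(-7 + -4)(1)| = 5.5 m
5–10 s: |½(-4 + 0)(5)| = 10 m
Total distance = 1123/34 m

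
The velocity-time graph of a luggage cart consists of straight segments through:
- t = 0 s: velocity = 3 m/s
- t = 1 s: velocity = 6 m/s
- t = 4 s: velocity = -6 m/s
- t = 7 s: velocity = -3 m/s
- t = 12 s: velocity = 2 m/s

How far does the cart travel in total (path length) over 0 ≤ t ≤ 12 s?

Total distance travelled is ∫|v| dt — sum the magnitudes of each area piece.
0–1 s: |½(3 + 6)(1)| = 4.5 m
1–4 s: v = 0 at t = 2.5 s; triangle areas 4.5 + 4.5 = 9 m
4–7 s: |½(-6 + -3)(3)| = 13.5 m
7–12 s: v = 0 at t = 10 s; triangle areas 4.5 + 2 = 6.5 m
Total distance = 33.5 m

33.5 m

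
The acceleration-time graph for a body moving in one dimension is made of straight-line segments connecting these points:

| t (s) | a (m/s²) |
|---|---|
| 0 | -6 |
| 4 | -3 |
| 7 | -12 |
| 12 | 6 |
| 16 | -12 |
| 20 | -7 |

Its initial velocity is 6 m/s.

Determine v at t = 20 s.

Δv equals the area under the a-t graph; then v = v₀ + Δv.
0–4 s: ½(-6 + -3)(4) = -18 m/s
4–7 s: ½(-3 + -12)(3) = -22.5 m/s
7–12 s: ½(-12 + 6)(5) = -15 m/s
12–16 s: ½(6 + -12)(4) = -12 m/s
16–20 s: ½(-12 + -7)(4) = -38 m/s
Δv = -105.5 m/s, so v(20) = 6 + (-105.5) = -99.5 m/s.

-99.5 m/s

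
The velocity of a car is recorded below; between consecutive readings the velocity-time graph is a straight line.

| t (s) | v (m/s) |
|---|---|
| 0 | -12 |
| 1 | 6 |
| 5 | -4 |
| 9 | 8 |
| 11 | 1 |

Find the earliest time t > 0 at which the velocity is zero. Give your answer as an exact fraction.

v changes sign on 0–1 s (from -12 to 6); the graph is linear there, so v = 0 at t = 0 + (12)·(1 − 0)/(6 − -12) = 2/3 s.

t = 2/3 s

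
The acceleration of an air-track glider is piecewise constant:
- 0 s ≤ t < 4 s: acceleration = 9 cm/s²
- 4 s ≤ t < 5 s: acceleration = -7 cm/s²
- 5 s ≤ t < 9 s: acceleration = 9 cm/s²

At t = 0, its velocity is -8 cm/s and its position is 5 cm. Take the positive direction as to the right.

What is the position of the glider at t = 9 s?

225.5 cm

On each constant-a segment, Δv = aΔt and Δx = v₀Δt + ½aΔt²; chain segment to segment.
0–4 s: v starts -8 cm/s; Δx = -8·4 + ½·9·4² = 40 cm; v ends 28 cm/s.
4–5 s: v starts 28 cm/s; Δx = 28·1 + ½·-7·1² = 24.5 cm; v ends 21 cm/s.
5–9 s: v starts 21 cm/s; Δx = 21·4 + ½·9·4² = 156 cm; v ends 57 cm/s.
x(9) = 5 + Σ Δx = 225.5 cm.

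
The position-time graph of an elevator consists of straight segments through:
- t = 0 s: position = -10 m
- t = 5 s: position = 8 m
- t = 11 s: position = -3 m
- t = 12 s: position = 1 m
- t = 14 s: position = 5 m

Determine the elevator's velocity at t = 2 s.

Velocity is the slope of the x-t graph on 0–5 s: (8 − -10)/(5 − 0) = 3.6 m/s.

3.6 m/s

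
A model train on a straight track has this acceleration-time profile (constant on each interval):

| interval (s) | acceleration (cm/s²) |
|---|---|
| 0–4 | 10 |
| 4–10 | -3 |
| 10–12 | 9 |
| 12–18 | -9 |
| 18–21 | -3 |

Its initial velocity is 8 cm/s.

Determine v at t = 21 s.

-15 cm/s

Δv equals the area under the a-t graph; then v = v₀ + Δv.
0–4 s: 10 × 4 = 40 cm/s
4–10 s: -3 × 6 = -18 cm/s
10–12 s: 9 × 2 = 18 cm/s
12–18 s: -9 × 6 = -54 cm/s
18–21 s: -3 × 3 = -9 cm/s
Δv = -23 cm/s, so v(21) = 8 + (-23) = -15 cm/s.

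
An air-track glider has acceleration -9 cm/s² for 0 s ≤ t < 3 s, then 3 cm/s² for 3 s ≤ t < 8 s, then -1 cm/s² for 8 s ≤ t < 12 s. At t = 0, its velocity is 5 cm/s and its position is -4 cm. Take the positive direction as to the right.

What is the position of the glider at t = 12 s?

-138 cm

On each constant-a segment, Δv = aΔt and Δx = v₀Δt + ½aΔt²; chain segment to segment.
0–3 s: v starts 5 cm/s; Δx = 5·3 + ½·-9·3² = -25.5 cm; v ends -22 cm/s.
3–8 s: v starts -22 cm/s; Δx = -22·5 + ½·3·5² = -72.5 cm; v ends -7 cm/s.
8–12 s: v starts -7 cm/s; Δx = -7·4 + ½·-1·4² = -36 cm; v ends -11 cm/s.
x(12) = -4 + Σ Δx = -138 cm.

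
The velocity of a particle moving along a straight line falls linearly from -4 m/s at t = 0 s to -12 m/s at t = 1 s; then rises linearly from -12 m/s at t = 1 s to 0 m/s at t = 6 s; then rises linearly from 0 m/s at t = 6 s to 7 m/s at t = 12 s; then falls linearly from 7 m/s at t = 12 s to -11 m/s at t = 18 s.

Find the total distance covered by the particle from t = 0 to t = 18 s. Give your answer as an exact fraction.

262/3 m

Distance (not displacement) is the total path length: add the absolute areas under v-t.
0–1 s: |½(-4 + -12)(1)| = 8 m
1–6 s: |½(-12 + 0)(5)| = 30 m
6–12 s: |½(0 + 7)(6)| = 21 m
12–18 s: v = 0 at t = 43/3 s; triangle areas 49/6 + 121/6 = 85/3 m
Total distance = 262/3 m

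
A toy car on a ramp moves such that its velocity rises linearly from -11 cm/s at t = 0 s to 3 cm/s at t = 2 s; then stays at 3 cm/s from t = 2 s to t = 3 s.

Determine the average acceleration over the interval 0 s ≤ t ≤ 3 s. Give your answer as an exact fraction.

14/3 cm/s²

Average acceleration = Δv/Δt = (3 − -11)/(3 − 0) = 14/3 cm/s².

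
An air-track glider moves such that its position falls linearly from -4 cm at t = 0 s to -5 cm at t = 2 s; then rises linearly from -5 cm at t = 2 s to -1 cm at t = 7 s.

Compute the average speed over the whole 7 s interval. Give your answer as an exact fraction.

Average speed = (total path length)/(elapsed time); on a piecewise-linear x-t graph the path length is Σ|Δx|.
0–2 s: |Δx| = |-5 − -4| = 1 cm
2–7 s: |Δx| = |-1 − -5| = 4 cm
Total path = 5 cm; average speed = 5/7 = 5/7 cm/s.

5/7 cm/s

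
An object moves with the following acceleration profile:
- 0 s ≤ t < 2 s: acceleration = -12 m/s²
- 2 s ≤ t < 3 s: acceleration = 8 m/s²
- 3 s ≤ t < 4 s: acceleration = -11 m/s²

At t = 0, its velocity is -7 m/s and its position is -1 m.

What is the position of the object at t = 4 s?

-94.5 m

On each constant-a segment, Δv = aΔt and Δx = v₀Δt + ½aΔt²; chain segment to segment.
0–2 s: v starts -7 m/s; Δx = -7·2 + ½·-12·2² = -38 m; v ends -31 m/s.
2–3 s: v starts -31 m/s; Δx = -31·1 + ½·8·1² = -27 m; v ends -23 m/s.
3–4 s: v starts -23 m/s; Δx = -23·1 + ½·-11·1² = -28.5 m; v ends -34 m/s.
x(4) = -1 + Σ Δx = -94.5 m.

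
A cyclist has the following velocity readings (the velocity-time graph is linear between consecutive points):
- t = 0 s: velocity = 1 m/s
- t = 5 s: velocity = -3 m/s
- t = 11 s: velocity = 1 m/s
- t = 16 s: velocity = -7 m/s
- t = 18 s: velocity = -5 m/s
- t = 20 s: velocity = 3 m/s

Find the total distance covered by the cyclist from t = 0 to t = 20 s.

45.625 m

Distance (not displacement) is the total path length: add the absolute areas under v-t.
0–5 s: v = 0 at t = 1.25 s; triangle areas 0.625 + 5.625 = 6.25 m
5–11 s: v = 0 at t = 9.5 s; triangle areas 6.75 + 0.75 = 7.5 m
11–16 s: v = 0 at t = 11.625 s; triangle areas 0.3125 + 15.3125 = 15.625 m
16–18 s: |½(-7 + -5)(2)| = 12 m
18–20 s: v = 0 at t = 19.25 s; triangle areas 3.125 + 1.125 = 4.25 m
Total distance = 45.625 m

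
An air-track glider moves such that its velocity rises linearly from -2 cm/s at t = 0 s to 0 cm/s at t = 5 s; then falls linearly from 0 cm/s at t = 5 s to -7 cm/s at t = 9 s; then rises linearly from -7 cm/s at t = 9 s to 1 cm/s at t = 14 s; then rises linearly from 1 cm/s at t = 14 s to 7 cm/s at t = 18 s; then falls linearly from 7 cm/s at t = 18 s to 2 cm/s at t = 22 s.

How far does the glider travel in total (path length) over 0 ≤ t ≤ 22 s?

Distance (not displacement) is the total path length: add the absolute areas under v-t.
0–5 s: |½(-2 + 0)(5)| = 5 cm
5–9 s: |½(0 + -7)(4)| = 14 cm
9–14 s: v = 0 at t = 13.375 s; triangle areas 15.3125 + 0.3125 = 15.625 cm
14–18 s: |½(1 + 7)(4)| = 16 cm
18–22 s: |½(7 + 2)(4)| = 18 cm
Total distance = 68.625 cm

68.625 cm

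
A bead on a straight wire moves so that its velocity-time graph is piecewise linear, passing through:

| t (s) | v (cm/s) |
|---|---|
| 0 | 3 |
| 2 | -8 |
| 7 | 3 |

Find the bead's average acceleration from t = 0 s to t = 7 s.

Average acceleration = Δv/Δt = (3 − 3)/(7 − 0) = 0 cm/s².

0 cm/s²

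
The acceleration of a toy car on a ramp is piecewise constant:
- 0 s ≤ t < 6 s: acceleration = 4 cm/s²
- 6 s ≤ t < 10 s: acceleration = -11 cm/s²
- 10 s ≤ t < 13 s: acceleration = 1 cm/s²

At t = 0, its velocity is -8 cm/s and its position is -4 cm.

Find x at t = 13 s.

-83.5 cm

On each constant-a segment, Δv = aΔt and Δx = v₀Δt + ½aΔt²; chain segment to segment.
0–6 s: v starts -8 cm/s; Δx = -8·6 + ½·4·6² = 24 cm; v ends 16 cm/s.
6–10 s: v starts 16 cm/s; Δx = 16·4 + ½·-11·4² = -24 cm; v ends -28 cm/s.
10–13 s: v starts -28 cm/s; Δx = -28·3 + ½·1·3² = -79.5 cm; v ends -25 cm/s.
x(13) = -4 + Σ Δx = -83.5 cm.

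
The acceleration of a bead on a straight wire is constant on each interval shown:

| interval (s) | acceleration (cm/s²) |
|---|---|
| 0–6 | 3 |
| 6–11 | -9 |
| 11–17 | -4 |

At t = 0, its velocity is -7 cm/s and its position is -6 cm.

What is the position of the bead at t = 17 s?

On each constant-a segment, Δv = aΔt and Δx = v₀Δt + ½aΔt²; chain segment to segment.
0–6 s: v starts -7 cm/s; Δx = -7·6 + ½·3·6² = 12 cm; v ends 11 cm/s.
6–11 s: v starts 11 cm/s; Δx = 11·5 + ½·-9·5² = -57.5 cm; v ends -34 cm/s.
11–17 s: v starts -34 cm/s; Δx = -34·6 + ½·-4·6² = -276 cm; v ends -58 cm/s.
x(17) = -6 + Σ Δx = -327.5 cm.

-327.5 cm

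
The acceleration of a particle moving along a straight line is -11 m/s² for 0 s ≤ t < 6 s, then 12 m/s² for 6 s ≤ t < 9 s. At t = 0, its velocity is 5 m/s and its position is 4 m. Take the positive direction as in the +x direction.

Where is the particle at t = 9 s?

-293 m

On each constant-a segment, Δv = aΔt and Δx = v₀Δt + ½aΔt²; chain segment to segment.
0–6 s: v starts 5 m/s; Δx = 5·6 + ½·-11·6² = -168 m; v ends -61 m/s.
6–9 s: v starts -61 m/s; Δx = -61·3 + ½·12·3² = -129 m; v ends -25 m/s.
x(9) = 4 + Σ Δx = -293 m.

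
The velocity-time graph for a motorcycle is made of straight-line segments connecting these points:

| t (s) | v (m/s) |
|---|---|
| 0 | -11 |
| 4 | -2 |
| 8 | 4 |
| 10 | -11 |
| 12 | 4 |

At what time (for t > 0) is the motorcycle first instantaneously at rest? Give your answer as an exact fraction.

t = 16/3 s

v changes sign on 4–8 s (from -2 to 4); the graph is linear there, so v = 0 at t = 4 + (2)·(8 − 4)/(4 − -2) = 16/3 s.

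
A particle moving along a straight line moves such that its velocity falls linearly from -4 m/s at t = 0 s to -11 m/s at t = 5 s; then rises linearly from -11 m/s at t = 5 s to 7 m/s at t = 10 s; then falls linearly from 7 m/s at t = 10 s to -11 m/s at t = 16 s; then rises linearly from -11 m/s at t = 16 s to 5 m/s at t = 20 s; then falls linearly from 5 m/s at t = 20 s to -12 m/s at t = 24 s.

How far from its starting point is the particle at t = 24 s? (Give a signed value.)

Net displacement equals the area under the velocity-time graph (areas below the axis count negative).
0–5 s: ½(-4 + -11)(5) = -37.5 m
5–10 s: ½(-11 + 7)(5) = -10 m
10–16 s: ½(7 + -11)(6) = -12 m
16–20 s: ½(-11 + 5)(4) = -12 m
20–24 s: ½(5 + -12)(4) = -14 m
Net displacement = -85.5 m

-85.5 m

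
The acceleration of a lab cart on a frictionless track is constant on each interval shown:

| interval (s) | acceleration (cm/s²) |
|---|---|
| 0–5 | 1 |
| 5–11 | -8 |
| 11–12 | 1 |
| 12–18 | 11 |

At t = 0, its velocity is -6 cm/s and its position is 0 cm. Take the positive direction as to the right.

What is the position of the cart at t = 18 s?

On each constant-a segment, Δv = aΔt and Δx = v₀Δt + ½aΔt²; chain segment to segment.
0–5 s: v starts -6 cm/s; Δx = -6·5 + ½·1·5² = -17.5 cm; v ends -1 cm/s.
5–11 s: v starts -1 cm/s; Δx = -1·6 + ½·-8·6² = -150 cm; v ends -49 cm/s.
11–12 s: v starts -49 cm/s; Δx = -49·1 + ½·1·1² = -48.5 cm; v ends -48 cm/s.
12–18 s: v starts -48 cm/s; Δx = -48·6 + ½·11·6² = -90 cm; v ends 18 cm/s.
x(18) = 0 + Σ Δx = -306 cm.

-306 cm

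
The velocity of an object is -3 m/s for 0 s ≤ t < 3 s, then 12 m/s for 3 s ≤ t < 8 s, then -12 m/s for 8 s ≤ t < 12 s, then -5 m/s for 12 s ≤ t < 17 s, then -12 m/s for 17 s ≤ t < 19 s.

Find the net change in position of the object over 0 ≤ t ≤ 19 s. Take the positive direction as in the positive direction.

Displacement is the signed area under the v-t curve.
0–3 s: -3 × 3 = -9 m
3–8 s: 12 × 5 = 60 m
8–12 s: -12 × 4 = -48 m
12–17 s: -5 × 5 = -25 m
17–19 s: -12 × 2 = -24 m
Net displacement = -46 m

-46 m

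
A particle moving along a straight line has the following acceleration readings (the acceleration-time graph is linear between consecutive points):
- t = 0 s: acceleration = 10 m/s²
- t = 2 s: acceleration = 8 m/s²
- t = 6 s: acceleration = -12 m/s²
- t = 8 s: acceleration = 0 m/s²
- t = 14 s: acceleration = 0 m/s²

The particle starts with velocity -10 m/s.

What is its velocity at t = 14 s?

Δv equals the area under the a-t graph; then v = v₀ + Δv.
0–2 s: ½(10 + 8)(2) = 18 m/s
2–6 s: ½(8 + -12)(4) = -8 m/s
6–8 s: ½(-12 + 0)(2) = -12 m/s
8–14 s: 0 × 6 = 0 m/s
Δv = -2 m/s, so v(14) = -10 + (-2) = -12 m/s.

-12 m/s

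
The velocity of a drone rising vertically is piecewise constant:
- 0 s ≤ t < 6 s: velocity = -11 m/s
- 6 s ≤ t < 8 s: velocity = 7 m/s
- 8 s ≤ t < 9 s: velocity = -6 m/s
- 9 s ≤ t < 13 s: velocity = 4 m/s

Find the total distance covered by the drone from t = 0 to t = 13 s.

102 m

Total distance travelled is ∫|v| dt — sum the magnitudes of each area piece.
0–6 s: |-11| × 6 = 66 m
6–8 s: |7| × 2 = 14 m
8–9 s: |-6| × 1 = 6 m
9–13 s: |4| × 4 = 16 m
Total distance = 102 m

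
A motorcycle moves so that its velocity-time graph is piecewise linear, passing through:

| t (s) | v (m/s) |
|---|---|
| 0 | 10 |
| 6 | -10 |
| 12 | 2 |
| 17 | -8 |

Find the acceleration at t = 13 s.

Acceleration is the slope of the v-t graph on 12–17 s: (-8 − 2)/(17 − 12) = -2 m/s².

-2 m/s²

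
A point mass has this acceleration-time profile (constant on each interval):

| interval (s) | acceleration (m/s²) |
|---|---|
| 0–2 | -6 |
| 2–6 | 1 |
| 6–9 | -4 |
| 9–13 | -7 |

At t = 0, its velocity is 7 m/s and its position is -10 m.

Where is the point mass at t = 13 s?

-149 m

On each constant-a segment, Δv = aΔt and Δx = v₀Δt + ½aΔt²; chain segment to segment.
0–2 s: v starts 7 m/s; Δx = 7·2 + ½·-6·2² = 2 m; v ends -5 m/s.
2–6 s: v starts -5 m/s; Δx = -5·4 + ½·1·4² = -12 m; v ends -1 m/s.
6–9 s: v starts -1 m/s; Δx = -1·3 + ½·-4·3² = -21 m; v ends -13 m/s.
9–13 s: v starts -13 m/s; Δx = -13·4 + ½·-7·4² = -108 m; v ends -41 m/s.
x(13) = -10 + Σ Δx = -149 m.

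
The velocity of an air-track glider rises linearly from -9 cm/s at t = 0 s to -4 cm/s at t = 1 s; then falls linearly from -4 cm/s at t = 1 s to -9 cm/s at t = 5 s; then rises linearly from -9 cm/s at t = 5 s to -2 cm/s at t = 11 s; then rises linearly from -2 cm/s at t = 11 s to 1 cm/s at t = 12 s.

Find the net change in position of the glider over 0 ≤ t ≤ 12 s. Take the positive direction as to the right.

-66 cm

Net displacement equals the area under the velocity-time graph (areas below the axis count negative).
0–1 s: ½(-9 + -4)(1) = -6.5 cm
1–5 s: ½(-4 + -9)(4) = -26 cm
5–11 s: ½(-9 + -2)(6) = -33 cm
11–12 s: ½(-2 + 1)(1) = -0.5 cm
Net displacement = -66 cm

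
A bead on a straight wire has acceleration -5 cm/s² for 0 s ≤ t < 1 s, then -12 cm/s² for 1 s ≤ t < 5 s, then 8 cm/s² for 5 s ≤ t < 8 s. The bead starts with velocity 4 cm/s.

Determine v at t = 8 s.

-25 cm/s

Δv equals the area under the a-t graph; then v = v₀ + Δv.
0–1 s: -5 × 1 = -5 cm/s
1–5 s: -12 × 4 = -48 cm/s
5–8 s: 8 × 3 = 24 cm/s
Δv = -29 cm/s, so v(8) = 4 + (-29) = -25 cm/s.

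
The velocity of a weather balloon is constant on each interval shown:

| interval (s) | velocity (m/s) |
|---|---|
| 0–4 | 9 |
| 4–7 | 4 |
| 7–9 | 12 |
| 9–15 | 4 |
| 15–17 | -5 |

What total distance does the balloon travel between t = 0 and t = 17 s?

106 m

Total distance travelled is ∫|v| dt — sum the magnitudes of each area piece.
0–4 s: |9| × 4 = 36 m
4–7 s: |4| × 3 = 12 m
7–9 s: |12| × 2 = 24 m
9–15 s: |4| × 6 = 24 m
15–17 s: |-5| × 2 = 10 m
Total distance = 106 m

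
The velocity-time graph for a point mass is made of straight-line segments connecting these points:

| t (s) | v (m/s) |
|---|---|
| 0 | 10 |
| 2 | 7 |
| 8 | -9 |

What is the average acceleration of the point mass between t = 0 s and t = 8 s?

-2.375 m/s²

Average acceleration = Δv/Δt = (-9 − 10)/(8 − 0) = -2.375 m/s².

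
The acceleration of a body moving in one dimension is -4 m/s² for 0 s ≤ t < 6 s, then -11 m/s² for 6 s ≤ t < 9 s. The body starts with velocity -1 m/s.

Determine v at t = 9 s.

-58 m/s

Δv equals the area under the a-t graph; then v = v₀ + Δv.
0–6 s: -4 × 6 = -24 m/s
6–9 s: -11 × 3 = -33 m/s
Δv = -57 m/s, so v(9) = -1 + (-57) = -58 m/s.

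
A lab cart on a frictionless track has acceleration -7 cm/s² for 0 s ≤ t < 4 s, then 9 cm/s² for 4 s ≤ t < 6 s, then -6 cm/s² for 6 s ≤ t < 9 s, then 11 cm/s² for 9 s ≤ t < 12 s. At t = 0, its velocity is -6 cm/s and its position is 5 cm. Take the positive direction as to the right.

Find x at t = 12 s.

On each constant-a segment, Δv = aΔt and Δx = v₀Δt + ½aΔt²; chain segment to segment.
0–4 s: v starts -6 cm/s; Δx = -6·4 + ½·-7·4² = -80 cm; v ends -34 cm/s.
4–6 s: v starts -34 cm/s; Δx = -34·2 + ½·9·2² = -50 cm; v ends -16 cm/s.
6–9 s: v starts -16 cm/s; Δx = -16·3 + ½·-6·3² = -75 cm; v ends -34 cm/s.
9–12 s: v starts -34 cm/s; Δx = -34·3 + ½·11·3² = -52.5 cm; v ends -1 cm/s.
x(12) = 5 + Σ Δx = -252.5 cm.

-252.5 cm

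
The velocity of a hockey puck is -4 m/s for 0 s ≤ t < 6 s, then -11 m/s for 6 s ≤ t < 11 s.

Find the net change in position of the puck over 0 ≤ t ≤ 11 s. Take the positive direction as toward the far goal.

-79 m

Displacement is the signed area under the v-t curve.
0–6 s: -4 × 6 = -24 m
6–11 s: -11 × 5 = -55 m
Net displacement = -79 m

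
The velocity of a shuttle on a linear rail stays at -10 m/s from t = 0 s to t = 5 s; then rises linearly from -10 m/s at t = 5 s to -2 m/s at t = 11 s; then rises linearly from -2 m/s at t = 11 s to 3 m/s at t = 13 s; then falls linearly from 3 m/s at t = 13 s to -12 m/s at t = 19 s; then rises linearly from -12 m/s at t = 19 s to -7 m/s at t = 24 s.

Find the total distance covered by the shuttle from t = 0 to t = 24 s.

166.7 m

Distance (not displacement) is the total path length: add the absolute areas under v-t.
0–5 s: |-10| × 5 = 50 m
5–11 s: |½(-10 + -2)(6)| = 36 m
11–13 s: v = 0 at t = 11.8 s; triangle areas 0.8 + 1.8 = 2.6 m
13–19 s: v = 0 at t = 14.2 s; triangle areas 1.8 + 28.8 = 30.6 m
19–24 s: |½(-12 + -7)(5)| = 47.5 m
Total distance = 166.7 m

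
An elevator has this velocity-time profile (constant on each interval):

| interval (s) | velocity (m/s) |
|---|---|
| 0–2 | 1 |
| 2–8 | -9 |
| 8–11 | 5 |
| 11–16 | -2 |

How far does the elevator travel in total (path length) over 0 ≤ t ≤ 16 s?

81 m

Total distance travelled is ∫|v| dt — sum the magnitudes of each area piece.
0–2 s: |1| × 2 = 2 m
2–8 s: |-9| × 6 = 54 m
8–11 s: |5| × 3 = 15 m
11–16 s: |-2| × 5 = 10 m
Total distance = 81 m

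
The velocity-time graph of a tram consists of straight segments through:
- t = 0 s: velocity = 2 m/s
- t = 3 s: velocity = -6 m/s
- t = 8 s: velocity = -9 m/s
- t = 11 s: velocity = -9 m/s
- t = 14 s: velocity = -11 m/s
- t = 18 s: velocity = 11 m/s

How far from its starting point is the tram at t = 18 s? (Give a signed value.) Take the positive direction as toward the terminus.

-100.5 m

Net displacement equals the area under the velocity-time graph (areas below the axis count negative).
0–3 s: ½(2 + -6)(3) = -6 m
3–8 s: ½(-6 + -9)(5) = -37.5 m
8–11 s: -9 × 3 = -27 m
11–14 s: ½(-9 + -11)(3) = -30 m
14–18 s: ½(-11 + 11)(4) = 0 m
Net displacement = -100.5 m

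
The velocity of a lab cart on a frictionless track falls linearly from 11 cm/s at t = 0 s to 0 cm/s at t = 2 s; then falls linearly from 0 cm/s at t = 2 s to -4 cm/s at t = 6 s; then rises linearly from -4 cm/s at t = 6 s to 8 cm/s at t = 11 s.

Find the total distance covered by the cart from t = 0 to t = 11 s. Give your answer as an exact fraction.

Total distance travelled is ∫|v| dt — sum the magnitudes of each area piece.
0–2 s: |½(11 + 0)(2)| = 11 cm
2–6 s: |½(0 + -4)(4)| = 8 cm
6–11 s: v = 0 at t = 23/3 s; triangle areas 10/3 + 40/3 = 50/3 cm
Total distance = 107/3 cm

107/3 cm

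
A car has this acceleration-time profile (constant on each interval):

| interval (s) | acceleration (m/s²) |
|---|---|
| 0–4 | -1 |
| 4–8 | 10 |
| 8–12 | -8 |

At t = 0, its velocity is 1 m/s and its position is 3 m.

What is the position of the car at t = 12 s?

On each constant-a segment, Δv = aΔt and Δx = v₀Δt + ½aΔt²; chain segment to segment.
0–4 s: v starts 1 m/s; Δx = 1·4 + ½·-1·4² = -4 m; v ends -3 m/s.
4–8 s: v starts -3 m/s; Δx = -3·4 + ½·10·4² = 68 m; v ends 37 m/s.
8–12 s: v starts 37 m/s; Δx = 37·4 + ½·-8·4² = 84 m; v ends 5 m/s.
x(12) = 3 + Σ Δx = 151 m.

151 m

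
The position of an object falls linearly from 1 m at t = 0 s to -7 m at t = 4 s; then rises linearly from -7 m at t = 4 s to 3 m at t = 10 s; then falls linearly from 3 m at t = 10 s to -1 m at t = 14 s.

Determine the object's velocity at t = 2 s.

-2 m/s

Velocity is the slope of the x-t graph on 0–4 s: (-7 − 1)/(4 − 0) = -2 m/s.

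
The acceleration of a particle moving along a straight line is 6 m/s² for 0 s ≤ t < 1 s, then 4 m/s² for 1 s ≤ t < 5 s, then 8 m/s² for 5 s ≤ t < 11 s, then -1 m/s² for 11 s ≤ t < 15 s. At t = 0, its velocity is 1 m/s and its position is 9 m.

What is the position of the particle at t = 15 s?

On each constant-a segment, Δv = aΔt and Δx = v₀Δt + ½aΔt²; chain segment to segment.
0–1 s: v starts 1 m/s; Δx = 1·1 + ½·6·1² = 4 m; v ends 7 m/s.
1–5 s: v starts 7 m/s; Δx = 7·4 + ½·4·4² = 60 m; v ends 23 m/s.
5–11 s: v starts 23 m/s; Δx = 23·6 + ½·8·6² = 282 m; v ends 71 m/s.
11–15 s: v starts 71 m/s; Δx = 71·4 + ½·-1·4² = 276 m; v ends 67 m/s.
x(15) = 9 + Σ Δx = 631 m.

631 m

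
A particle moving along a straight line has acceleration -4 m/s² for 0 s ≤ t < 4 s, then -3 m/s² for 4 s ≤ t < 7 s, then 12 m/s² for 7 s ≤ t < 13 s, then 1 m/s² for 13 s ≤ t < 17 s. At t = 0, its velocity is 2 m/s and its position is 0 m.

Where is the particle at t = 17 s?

202.5 m

On each constant-a segment, Δv = aΔt and Δx = v₀Δt + ½aΔt²; chain segment to segment.
0–4 s: v starts 2 m/s; Δx = 2·4 + ½·-4·4² = -24 m; v ends -14 m/s.
4–7 s: v starts -14 m/s; Δx = -14·3 + ½·-3·3² = -55.5 m; v ends -23 m/s.
7–13 s: v starts -23 m/s; Δx = -23·6 + ½·12·6² = 78 m; v ends 49 m/s.
13–17 s: v starts 49 m/s; Δx = 49·4 + ½·1·4² = 204 m; v ends 53 m/s.
x(17) = 0 + Σ Δx = 202.5 m.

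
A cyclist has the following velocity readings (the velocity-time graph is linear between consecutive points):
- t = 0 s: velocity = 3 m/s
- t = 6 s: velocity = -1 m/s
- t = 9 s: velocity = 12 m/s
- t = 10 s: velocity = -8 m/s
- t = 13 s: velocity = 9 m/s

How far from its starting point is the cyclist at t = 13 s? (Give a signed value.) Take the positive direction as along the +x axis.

26 m

Displacement is the signed area under the v-t curve.
0–6 s: ½(3 + -1)(6) = 6 m
6–9 s: ½(-1 + 12)(3) = 16.5 m
9–10 s: ½(12 + -8)(1) = 2 m
10–13 s: ½(-8 + 9)(3) = 1.5 m
Net displacement = 26 m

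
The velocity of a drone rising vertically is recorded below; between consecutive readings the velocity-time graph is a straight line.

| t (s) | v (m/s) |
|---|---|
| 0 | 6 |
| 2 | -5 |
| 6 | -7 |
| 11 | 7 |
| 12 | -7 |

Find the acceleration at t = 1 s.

Acceleration is the slope of the v-t graph on 0–2 s: (-5 − 6)/(2 − 0) = -5.5 m/s².

-5.5 m/s²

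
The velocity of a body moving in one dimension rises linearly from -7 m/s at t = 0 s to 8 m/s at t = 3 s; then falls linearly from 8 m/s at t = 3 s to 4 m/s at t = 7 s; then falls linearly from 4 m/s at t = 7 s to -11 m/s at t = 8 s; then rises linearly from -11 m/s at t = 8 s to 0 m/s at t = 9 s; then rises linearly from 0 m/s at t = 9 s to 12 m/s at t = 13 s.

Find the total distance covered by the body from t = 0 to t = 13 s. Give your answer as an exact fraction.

Distance (not displacement) is the total path length: add the absolute areas under v-t.
0–3 s: v = 0 at t = 1.4 s; triangle areas 4.9 + 6.4 = 11.3 m
3–7 s: |½(8 + 4)(4)| = 24 m
7–8 s: v = 0 at t = 109/15 s; triangle areas 8/15 + 121/30 = 137/30 m
8–9 s: |½(-11 + 0)(1)| = 5.5 m
9–13 s: |½(0 + 12)(4)| = 24 m
Total distance = 2081/30 m

2081/30 m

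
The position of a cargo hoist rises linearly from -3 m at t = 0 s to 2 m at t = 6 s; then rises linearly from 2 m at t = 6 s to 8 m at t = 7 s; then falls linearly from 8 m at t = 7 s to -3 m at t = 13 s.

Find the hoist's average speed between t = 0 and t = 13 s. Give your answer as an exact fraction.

22/13 m/s

Average speed = (total path length)/(elapsed time); on a piecewise-linear x-t graph the path length is Σ|Δx|.
0–6 s: |Δx| = |2 − -3| = 5 m
6–7 s: |Δx| = |8 − 2| = 6 m
7–13 s: |Δx| = |-3 − 8| = 11 m
Total path = 22 m; average speed = 22/13 = 22/13 m/s.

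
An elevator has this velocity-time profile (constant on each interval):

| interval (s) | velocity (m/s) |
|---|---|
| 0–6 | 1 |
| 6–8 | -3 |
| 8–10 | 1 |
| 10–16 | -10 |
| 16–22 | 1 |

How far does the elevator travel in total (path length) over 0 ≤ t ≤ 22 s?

80 m

Total distance travelled is ∫|v| dt — sum the magnitudes of each area piece.
0–6 s: |1| × 6 = 6 m
6–8 s: |-3| × 2 = 6 m
8–10 s: |1| × 2 = 2 m
10–16 s: |-10| × 6 = 60 m
16–22 s: |1| × 6 = 6 m
Total distance = 80 m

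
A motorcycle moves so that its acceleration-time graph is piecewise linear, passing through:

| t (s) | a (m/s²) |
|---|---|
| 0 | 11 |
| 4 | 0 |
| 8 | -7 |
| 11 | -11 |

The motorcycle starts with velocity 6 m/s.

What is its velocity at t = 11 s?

-13 m/s

Δv equals the area under the a-t graph; then v = v₀ + Δv.
0–4 s: ½(11 + 0)(4) = 22 m/s
4–8 s: ½(0 + -7)(4) = -14 m/s
8–11 s: ½(-7 + -11)(3) = -27 m/s
Δv = -19 m/s, so v(11) = 6 + (-19) = -13 m/s.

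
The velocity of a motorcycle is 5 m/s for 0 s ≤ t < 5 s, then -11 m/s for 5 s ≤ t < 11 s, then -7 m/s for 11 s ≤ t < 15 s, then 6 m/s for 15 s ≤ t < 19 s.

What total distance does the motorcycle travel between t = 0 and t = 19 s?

Distance (not displacement) is the total path length: add the absolute areas under v-t.
0–5 s: |5| × 5 = 25 m
5–11 s: |-11| × 6 = 66 m
11–15 s: |-7| × 4 = 28 m
15–19 s: |6| × 4 = 24 m
Total distance = 143 m

143 m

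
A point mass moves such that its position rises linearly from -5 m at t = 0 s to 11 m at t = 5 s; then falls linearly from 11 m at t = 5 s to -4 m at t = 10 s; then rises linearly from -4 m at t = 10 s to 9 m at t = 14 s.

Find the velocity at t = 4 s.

Velocity is the slope of the x-t graph on 0–5 s: (11 − -5)/(5 − 0) = 3.2 m/s.

3.2 m/s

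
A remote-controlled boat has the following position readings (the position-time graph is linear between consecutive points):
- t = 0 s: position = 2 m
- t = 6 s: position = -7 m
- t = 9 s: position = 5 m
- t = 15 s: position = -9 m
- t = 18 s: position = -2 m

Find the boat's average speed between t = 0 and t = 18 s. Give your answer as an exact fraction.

7/3 m/s

Average speed = (total path length)/(elapsed time); on a piecewise-linear x-t graph the path length is Σ|Δx|.
0–6 s: |Δx| = |-7 − 2| = 9 m
6–9 s: |Δx| = |5 − -7| = 12 m
9–15 s: |Δx| = |-9 − 5| = 14 m
15–18 s: |Δx| = |-2 − -9| = 7 m
Total path = 42 m; average speed = 42/18 = 7/3 m/s.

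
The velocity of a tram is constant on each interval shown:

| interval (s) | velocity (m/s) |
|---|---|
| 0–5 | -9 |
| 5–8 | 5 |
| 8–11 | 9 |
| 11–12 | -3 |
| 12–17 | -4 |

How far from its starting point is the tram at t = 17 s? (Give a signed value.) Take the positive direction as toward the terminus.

-26 m

Net displacement equals the area under the velocity-time graph (areas below the axis count negative).
0–5 s: -9 × 5 = -45 m
5–8 s: 5 × 3 = 15 m
8–11 s: 9 × 3 = 27 m
11–12 s: -3 × 1 = -3 m
12–17 s: -4 × 5 = -20 m
Net displacement = -26 m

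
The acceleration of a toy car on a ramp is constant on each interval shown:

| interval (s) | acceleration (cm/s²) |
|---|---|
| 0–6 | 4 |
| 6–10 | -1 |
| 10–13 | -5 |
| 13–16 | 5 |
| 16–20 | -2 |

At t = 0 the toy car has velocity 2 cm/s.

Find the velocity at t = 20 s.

Δv equals the area under the a-t graph; then v = v₀ + Δv.
0–6 s: 4 × 6 = 24 cm/s
6–10 s: -1 × 4 = -4 cm/s
10–13 s: -5 × 3 = -15 cm/s
13–16 s: 5 × 3 = 15 cm/s
16–20 s: -2 × 4 = -8 cm/s
Δv = 12 cm/s, so v(20) = 2 + (12) = 14 cm/s.

14 cm/s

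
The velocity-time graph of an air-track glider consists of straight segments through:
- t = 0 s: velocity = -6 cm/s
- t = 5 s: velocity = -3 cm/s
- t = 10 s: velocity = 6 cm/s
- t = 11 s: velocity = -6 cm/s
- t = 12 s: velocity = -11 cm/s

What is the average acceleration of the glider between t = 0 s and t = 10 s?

Average acceleration = Δv/Δt = (6 − -6)/(10 − 0) = 1.2 cm/s².

1.2 cm/s²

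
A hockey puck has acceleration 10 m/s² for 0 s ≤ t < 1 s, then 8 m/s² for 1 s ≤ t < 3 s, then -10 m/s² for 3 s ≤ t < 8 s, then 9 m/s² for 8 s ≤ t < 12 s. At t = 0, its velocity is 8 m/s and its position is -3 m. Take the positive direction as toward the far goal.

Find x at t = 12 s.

115 m

On each constant-a segment, Δv = aΔt and Δx = v₀Δt + ½aΔt²; chain segment to segment.
0–1 s: v starts 8 m/s; Δx = 8·1 + ½·10·1² = 13 m; v ends 18 m/s.
1–3 s: v starts 18 m/s; Δx = 18·2 + ½·8·2² = 52 m; v ends 34 m/s.
3–8 s: v starts 34 m/s; Δx = 34·5 + ½·-10·5² = 45 m; v ends -16 m/s.
8–12 s: v starts -16 m/s; Δx = -16·4 + ½·9·4² = 8 m; v ends 20 m/s.
x(12) = -3 + Σ Δx = 115 m.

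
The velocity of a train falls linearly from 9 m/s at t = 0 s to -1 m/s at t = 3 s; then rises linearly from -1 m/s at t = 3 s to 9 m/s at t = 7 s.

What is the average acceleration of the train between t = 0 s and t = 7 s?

0 m/s²

Average acceleration = Δv/Δt = (9 − 9)/(7 − 0) = 0 m/s².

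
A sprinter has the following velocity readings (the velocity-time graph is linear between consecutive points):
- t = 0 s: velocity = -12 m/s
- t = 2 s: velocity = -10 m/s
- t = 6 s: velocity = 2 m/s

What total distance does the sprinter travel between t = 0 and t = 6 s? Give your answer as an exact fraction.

118/3 m

Distance (not displacement) is the total path length: add the absolute areas under v-t.
0–2 s: |½(-12 + -10)(2)| = 22 m
2–6 s: v = 0 at t = 16/3 s; triangle areas 50/3 + 2/3 = 52/3 m
Total distance = 118/3 m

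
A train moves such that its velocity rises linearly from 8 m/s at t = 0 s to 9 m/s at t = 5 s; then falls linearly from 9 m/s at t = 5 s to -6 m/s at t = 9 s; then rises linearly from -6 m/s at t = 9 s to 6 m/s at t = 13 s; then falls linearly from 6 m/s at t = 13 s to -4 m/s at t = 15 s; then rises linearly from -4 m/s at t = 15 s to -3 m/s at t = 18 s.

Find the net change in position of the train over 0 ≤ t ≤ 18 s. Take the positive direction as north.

40 m

Net displacement equals the area under the velocity-time graph (areas below the axis count negative).
0–5 s: ½(8 + 9)(5) = 42.5 m
5–9 s: ½(9 + -6)(4) = 6 m
9–13 s: ½(-6 + 6)(4) = 0 m
13–15 s: ½(6 + -4)(2) = 2 m
15–18 s: ½(-4 + -3)(3) = -10.5 m
Net displacement = 40 m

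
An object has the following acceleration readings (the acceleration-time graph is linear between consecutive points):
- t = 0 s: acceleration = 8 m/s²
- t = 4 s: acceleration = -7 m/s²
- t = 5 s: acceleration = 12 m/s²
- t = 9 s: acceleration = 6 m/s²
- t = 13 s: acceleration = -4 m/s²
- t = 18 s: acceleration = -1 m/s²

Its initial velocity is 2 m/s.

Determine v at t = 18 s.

34 m/s

Δv equals the area under the a-t graph; then v = v₀ + Δv.
0–4 s: ½(8 + -7)(4) = 2 m/s
4–5 s: ½(-7 + 12)(1) = 2.5 m/s
5–9 s: ½(12 + 6)(4) = 36 m/s
9–13 s: ½(6 + -4)(4) = 4 m/s
13–18 s: ½(-4 + -1)(5) = -12.5 m/s
Δv = 32 m/s, so v(18) = 2 + (32) = 34 m/s.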